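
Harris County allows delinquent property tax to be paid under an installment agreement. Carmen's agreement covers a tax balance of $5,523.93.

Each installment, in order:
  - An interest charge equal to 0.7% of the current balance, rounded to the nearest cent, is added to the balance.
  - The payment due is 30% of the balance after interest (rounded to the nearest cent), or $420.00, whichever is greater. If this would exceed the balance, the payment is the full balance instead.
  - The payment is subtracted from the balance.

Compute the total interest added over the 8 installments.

Installment 1: $5,523.93 +$38.67 interest = $5,562.60; pay $1,668.78 → $3,893.82
Installment 2: $3,893.82 +$27.26 interest = $3,921.08; pay $1,176.32 → $2,744.76
Installment 3: $2,744.76 +$19.21 interest = $2,763.97; pay $829.19 → $1,934.78
Installment 4: $1,934.78 +$13.54 interest = $1,948.32; pay $584.50 → $1,363.82
Installment 5: $1,363.82 +$9.55 interest = $1,373.37; pay $420.00 → $953.37
Installment 6: $953.37 +$6.67 interest = $960.04; pay $420.00 → $540.04
Installment 7: $540.04 +$3.78 interest = $543.82; pay $420.00 → $123.82
Installment 8: $123.82 +$0.87 interest = $124.69; pay $124.69 → $0.00
Total interest: $38.67 + $27.26 + $19.21 + $13.54 + $9.55 + $6.67 + $3.78 + $0.87 = $119.55

$119.55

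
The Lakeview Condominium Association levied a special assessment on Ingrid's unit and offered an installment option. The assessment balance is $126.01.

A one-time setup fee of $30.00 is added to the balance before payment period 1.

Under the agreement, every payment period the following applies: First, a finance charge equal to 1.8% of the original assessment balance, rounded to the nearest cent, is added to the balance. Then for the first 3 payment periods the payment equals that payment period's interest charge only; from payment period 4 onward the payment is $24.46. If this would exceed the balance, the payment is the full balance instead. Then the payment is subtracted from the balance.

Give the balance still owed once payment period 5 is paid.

# | Opening | Interest | Payment | End bal
1 | $156.01 | $2.27 | $2.27 | $156.01
2 | $156.01 | $2.27 | $2.27 | $156.01
3 | $156.01 | $2.27 | $2.27 | $156.01
4 | $156.01 | $2.27 | $24.46 | $133.82
5 | $133.82 | $2.27 | $24.46 | $111.63

$111.63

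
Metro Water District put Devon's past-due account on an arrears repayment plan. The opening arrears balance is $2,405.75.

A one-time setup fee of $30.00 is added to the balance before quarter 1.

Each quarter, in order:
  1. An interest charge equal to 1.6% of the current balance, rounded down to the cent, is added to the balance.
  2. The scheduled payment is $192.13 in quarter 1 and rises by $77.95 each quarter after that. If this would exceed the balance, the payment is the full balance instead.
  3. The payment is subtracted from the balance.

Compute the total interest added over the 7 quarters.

# | Opening | Interest | Payment | End bal
1 | $2,435.75 | $38.97 | $192.13 | $2,282.59
2 | $2,282.59 | $36.52 | $270.08 | $2,049.03
3 | $2,049.03 | $32.78 | $348.03 | $1,733.78
4 | $1,733.78 | $27.74 | $425.98 | $1,335.54
5 | $1,335.54 | $21.36 | $503.93 | $852.97
6 | $852.97 | $13.64 | $581.88 | $284.73
7 | $284.73 | $4.55 | $289.28 | $0.00
Total interest: $38.97 + $36.52 + $32.78 + $27.74 + $21.36 + $13.64 + $4.55 = $175.56

$175.56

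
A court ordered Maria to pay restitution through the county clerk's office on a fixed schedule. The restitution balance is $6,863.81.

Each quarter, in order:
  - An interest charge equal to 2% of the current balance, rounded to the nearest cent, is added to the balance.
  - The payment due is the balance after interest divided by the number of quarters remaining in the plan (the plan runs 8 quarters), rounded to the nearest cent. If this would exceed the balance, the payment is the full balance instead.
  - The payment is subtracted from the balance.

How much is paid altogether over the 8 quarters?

Quarter 1: opening $6,863.81; interest $137.28 → $7,001.09; payment $875.14; balance $6,125.95
Quarter 2: opening $6,125.95; interest $122.52 → $6,248.47; payment $892.64; balance $5,355.83
Quarter 3: opening $5,355.83; interest $107.12 → $5,462.95; payment $910.49; balance $4,552.46
Quarter 4: opening $4,552.46; interest $91.05 → $4,643.51; payment $928.70; balance $3,714.81
Quarter 5: opening $3,714.81; interest $74.30 → $3,789.11; payment $947.28; balance $2,841.83
Quarter 6: opening $2,841.83; interest $56.84 → $2,898.67; payment $966.22; balance $1,932.45
Quarter 7: opening $1,932.45; interest $38.65 → $1,971.10; payment $985.55; balance $985.55
Quarter 8: opening $985.55; interest $19.71 → $1,005.26; payment $1,005.26; balance $0.00
Total paid: $7,511.28

$7,511.28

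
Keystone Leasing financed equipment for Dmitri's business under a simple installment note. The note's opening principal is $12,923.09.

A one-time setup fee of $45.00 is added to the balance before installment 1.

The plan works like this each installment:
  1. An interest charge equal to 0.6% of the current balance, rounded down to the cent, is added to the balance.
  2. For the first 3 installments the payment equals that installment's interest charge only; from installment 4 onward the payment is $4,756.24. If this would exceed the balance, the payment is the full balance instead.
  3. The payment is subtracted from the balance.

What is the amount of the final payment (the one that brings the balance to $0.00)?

Installment 1: $12,968.09 +$77.80 interest = $13,045.89; pay $77.80 → $12,968.09
Installment 2: $12,968.09 +$77.80 interest = $13,045.89; pay $77.80 → $12,968.09
Installment 3: $12,968.09 +$77.80 interest = $13,045.89; pay $77.80 → $12,968.09
Installment 4: $12,968.09 +$77.80 interest = $13,045.89; pay $4,756.24 → $8,289.65
Installment 5: $8,289.65 +$49.73 interest = $8,339.38; pay $4,756.24 → $3,583.14
Installment 6: $3,583.14 +$21.49 interest = $3,604.63; pay $3,604.63 → $0.00

$3,604.63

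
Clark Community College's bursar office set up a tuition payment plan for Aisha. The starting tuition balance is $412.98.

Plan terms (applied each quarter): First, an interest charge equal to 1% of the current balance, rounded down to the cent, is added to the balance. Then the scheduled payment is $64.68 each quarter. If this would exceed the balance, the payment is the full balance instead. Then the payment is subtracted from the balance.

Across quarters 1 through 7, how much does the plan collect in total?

$428.93

Quarter 1: $412.98 +$4.12 interest = $417.10; pay $64.68 → $352.42
Quarter 2: $352.42 +$3.52 interest = $355.94; pay $64.68 → $291.26
Quarter 3: $291.26 +$2.91 interest = $294.17; pay $64.68 → $229.49
Quarter 4: $229.49 +$2.29 interest = $231.78; pay $64.68 → $167.10
Quarter 5: $167.10 +$1.67 interest = $168.77; pay $64.68 → $104.09
Quarter 6: $104.09 +$1.04 interest = $105.13; pay $64.68 → $40.45
Quarter 7: $40.45 +$0.40 interest = $40.85; pay $40.85 → $0.00
Total paid: $428.93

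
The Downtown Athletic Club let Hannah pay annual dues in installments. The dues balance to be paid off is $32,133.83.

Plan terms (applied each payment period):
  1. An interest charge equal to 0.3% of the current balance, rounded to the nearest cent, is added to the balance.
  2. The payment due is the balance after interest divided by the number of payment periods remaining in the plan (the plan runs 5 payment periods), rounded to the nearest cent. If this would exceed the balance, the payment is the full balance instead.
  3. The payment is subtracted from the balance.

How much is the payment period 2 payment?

# | Opening | Interest | Payment | End bal
1 | $32,133.83 | $96.40 | $6,446.05 | $25,784.18
2 | $25,784.18 | $77.35 | $6,465.38 | $19,396.15

$6,465.38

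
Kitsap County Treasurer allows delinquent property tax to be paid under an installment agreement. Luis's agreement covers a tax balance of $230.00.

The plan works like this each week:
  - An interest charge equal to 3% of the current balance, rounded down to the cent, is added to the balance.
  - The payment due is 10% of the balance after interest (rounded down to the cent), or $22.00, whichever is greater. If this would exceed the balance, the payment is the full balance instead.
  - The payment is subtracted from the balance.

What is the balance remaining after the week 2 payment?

$197.60

Week 1: opening $230.00; interest $6.90 → $236.90; payment $23.69; balance $213.21
Week 2: opening $213.21; interest $6.39 → $219.60; payment $22.00; balance $197.60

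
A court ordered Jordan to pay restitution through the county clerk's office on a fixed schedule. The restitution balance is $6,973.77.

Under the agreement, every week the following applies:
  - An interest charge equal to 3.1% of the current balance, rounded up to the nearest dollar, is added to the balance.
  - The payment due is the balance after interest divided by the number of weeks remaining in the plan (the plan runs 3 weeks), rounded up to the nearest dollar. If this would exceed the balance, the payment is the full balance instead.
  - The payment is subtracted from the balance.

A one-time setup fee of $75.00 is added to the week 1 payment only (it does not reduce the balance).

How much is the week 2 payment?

$2,472.00

Week 1: $6,973.77 +$217.00 interest = $7,190.77; pay $2,397.00 (+ $75.00 fee) → $4,793.77
Week 2: $4,793.77 +$149.00 interest = $4,942.77; pay $2,472.00 → $2,470.77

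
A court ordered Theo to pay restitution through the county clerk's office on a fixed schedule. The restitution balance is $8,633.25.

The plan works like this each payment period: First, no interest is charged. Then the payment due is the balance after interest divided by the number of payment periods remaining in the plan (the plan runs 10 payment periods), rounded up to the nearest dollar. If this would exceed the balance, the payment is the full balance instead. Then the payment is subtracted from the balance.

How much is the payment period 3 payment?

$864.00

Payment period 1: $8,633.25 − $864.00 → $7,769.25
Payment period 2: $7,769.25 − $864.00 → $6,905.25
Payment period 3: $6,905.25 − $864.00 → $6,041.25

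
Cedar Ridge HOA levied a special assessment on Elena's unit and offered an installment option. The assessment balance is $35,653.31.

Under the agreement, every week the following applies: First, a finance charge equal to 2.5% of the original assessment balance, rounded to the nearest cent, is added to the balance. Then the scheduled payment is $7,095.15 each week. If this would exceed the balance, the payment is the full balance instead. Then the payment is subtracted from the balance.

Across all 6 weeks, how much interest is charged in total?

$5,347.98

Week 1: $35,653.31 +$891.33 interest = $36,544.64; pay $7,095.15 → $29,449.49
Week 2: $29,449.49 +$891.33 interest = $30,340.82; pay $7,095.15 → $23,245.67
Week 3: $23,245.67 +$891.33 interest = $24,137.00; pay $7,095.15 → $17,041.85
Week 4: $17,041.85 +$891.33 interest = $17,933.18; pay $7,095.15 → $10,838.03
Week 5: $10,838.03 +$891.33 interest = $11,729.36; pay $7,095.15 → $4,634.21
Week 6: $4,634.21 +$891.33 interest = $5,525.54; pay $5,525.54 → $0.00
Total interest: $891.33 + $891.33 + $891.33 + $891.33 + $891.33 + $891.33 = $5,347.98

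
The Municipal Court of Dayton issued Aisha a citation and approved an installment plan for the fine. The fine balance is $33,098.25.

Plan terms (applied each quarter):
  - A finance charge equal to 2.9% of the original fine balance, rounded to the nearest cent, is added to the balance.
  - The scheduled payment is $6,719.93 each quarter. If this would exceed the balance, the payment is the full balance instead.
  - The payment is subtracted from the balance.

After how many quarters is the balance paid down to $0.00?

6

Quarter 1: opening $33,098.25; interest $959.85 → $34,058.10; payment $6,719.93; balance $27,338.17
Quarter 2: opening $27,338.17; interest $959.85 → $28,298.02; payment $6,719.93; balance $21,578.09
Quarter 3: opening $21,578.09; interest $959.85 → $22,537.94; payment $6,719.93; balance $15,818.01
Quarter 4: opening $15,818.01; interest $959.85 → $16,777.86; payment $6,719.93; balance $10,057.93
Quarter 5: opening $10,057.93; interest $959.85 → $11,017.78; payment $6,719.93; balance $4,297.85
Quarter 6: opening $4,297.85; interest $959.85 → $5,257.70; payment $5,257.70; balance $0.00
Balance reaches $0.00 in quarter 6.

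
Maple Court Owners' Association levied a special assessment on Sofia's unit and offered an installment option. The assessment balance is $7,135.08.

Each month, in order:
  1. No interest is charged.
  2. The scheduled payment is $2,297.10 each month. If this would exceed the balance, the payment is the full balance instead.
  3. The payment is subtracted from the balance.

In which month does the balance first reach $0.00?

Month 1: $7,135.08 − $2,297.10 → $4,837.98
Month 2: $4,837.98 − $2,297.10 → $2,540.88
Month 3: $2,540.88 − $2,297.10 → $243.78
Month 4: $243.78 − $243.78 → $0.00
Balance reaches $0.00 in month 4.

4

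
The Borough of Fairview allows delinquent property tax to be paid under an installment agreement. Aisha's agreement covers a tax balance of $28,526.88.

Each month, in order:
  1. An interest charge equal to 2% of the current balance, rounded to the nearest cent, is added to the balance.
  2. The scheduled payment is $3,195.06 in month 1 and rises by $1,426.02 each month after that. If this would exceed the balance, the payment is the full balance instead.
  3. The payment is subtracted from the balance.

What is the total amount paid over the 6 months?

Month 1: opening $28,526.88; interest $570.54 → $29,097.42; payment $3,195.06; balance $25,902.36
Month 2: opening $25,902.36; interest $518.05 → $26,420.41; payment $4,621.08; balance $21,799.33
Month 3: opening $21,799.33; interest $435.99 → $22,235.32; payment $6,047.10; balance $16,188.22
Month 4: opening $16,188.22; interest $323.76 → $16,511.98; payment $7,473.12; balance $9,038.86
Month 5: opening $9,038.86; interest $180.78 → $9,219.64; payment $8,899.14; balance $320.50
Month 6: opening $320.50; interest $6.41 → $326.91; payment $326.91; balance $0.00
Total paid: $30,562.41

$30,562.41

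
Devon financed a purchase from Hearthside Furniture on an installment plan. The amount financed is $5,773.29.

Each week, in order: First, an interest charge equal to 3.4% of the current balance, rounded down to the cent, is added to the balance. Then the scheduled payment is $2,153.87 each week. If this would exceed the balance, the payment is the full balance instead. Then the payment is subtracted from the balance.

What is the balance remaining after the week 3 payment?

Week 1: $5,773.29 +$196.29 interest = $5,969.58; pay $2,153.87 → $3,815.71
Week 2: $3,815.71 +$129.73 interest = $3,945.44; pay $2,153.87 → $1,791.57
Week 3: $1,791.57 +$60.91 interest = $1,852.48; pay $1,852.48 → $0.00

$0.00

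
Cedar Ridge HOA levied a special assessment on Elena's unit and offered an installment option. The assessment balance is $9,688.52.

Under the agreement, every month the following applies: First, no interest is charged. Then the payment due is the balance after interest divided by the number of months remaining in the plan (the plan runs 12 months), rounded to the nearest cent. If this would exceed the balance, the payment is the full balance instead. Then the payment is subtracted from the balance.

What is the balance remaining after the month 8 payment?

$3,229.50

Month 1: opening $9,688.52; payment $807.38; balance $8,881.14
Month 2: opening $8,881.14; payment $807.38; balance $8,073.76
Month 3: opening $8,073.76; payment $807.38; balance $7,266.38
Month 4: opening $7,266.38; payment $807.38; balance $6,459.00
Month 5: opening $6,459.00; payment $807.38; balance $5,651.62
Month 6: opening $5,651.62; payment $807.37; balance $4,844.25
Month 7: opening $4,844.25; payment $807.38; balance $4,036.87
Month 8: opening $4,036.87; payment $807.37; balance $3,229.50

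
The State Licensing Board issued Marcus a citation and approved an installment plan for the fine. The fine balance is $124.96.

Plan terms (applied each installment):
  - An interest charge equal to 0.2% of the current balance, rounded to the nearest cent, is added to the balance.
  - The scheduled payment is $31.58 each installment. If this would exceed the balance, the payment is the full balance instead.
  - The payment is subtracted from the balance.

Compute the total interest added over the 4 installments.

Installment 1: opening $124.96; interest $0.25 → $125.21; payment $31.58; balance $93.63
Installment 2: opening $93.63; interest $0.19 → $93.82; payment $31.58; balance $62.24
Installment 3: opening $62.24; interest $0.12 → $62.36; payment $31.58; balance $30.78
Installment 4: opening $30.78; interest $0.06 → $30.84; payment $30.84; balance $0.00
Total interest: $0.25 + $0.19 + $0.12 + $0.06 = $0.62

$0.62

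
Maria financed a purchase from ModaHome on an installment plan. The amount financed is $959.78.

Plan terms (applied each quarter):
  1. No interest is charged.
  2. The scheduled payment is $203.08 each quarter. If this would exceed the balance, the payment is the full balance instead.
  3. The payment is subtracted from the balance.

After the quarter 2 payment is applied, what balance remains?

$553.62

Quarter 1: opening $959.78; payment $203.08; balance $756.70
Quarter 2: opening $756.70; payment $203.08; balance $553.62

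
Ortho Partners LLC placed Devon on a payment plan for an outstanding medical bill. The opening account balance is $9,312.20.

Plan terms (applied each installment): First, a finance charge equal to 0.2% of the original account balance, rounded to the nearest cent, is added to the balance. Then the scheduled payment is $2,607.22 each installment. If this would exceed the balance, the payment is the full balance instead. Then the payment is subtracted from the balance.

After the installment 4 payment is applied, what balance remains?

Installment 1: opening $9,312.20; interest $18.62 → $9,330.82; payment $2,607.22; balance $6,723.60
Installment 2: opening $6,723.60; interest $18.62 → $6,742.22; payment $2,607.22; balance $4,135.00
Installment 3: opening $4,135.00; interest $18.62 → $4,153.62; payment $2,607.22; balance $1,546.40
Installment 4: opening $1,546.40; interest $18.62 → $1,565.02; payment $1,565.02; balance $0.00

$0.00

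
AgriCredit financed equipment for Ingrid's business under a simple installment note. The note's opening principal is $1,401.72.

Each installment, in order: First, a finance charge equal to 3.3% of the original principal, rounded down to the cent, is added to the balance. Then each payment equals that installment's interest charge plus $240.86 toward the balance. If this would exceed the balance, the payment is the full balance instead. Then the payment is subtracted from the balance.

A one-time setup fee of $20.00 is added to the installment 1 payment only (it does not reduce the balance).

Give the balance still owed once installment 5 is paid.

$197.42

Installment 1: $1,401.72 +$46.25 interest = $1,447.97; pay $287.11 (+ $20.00 fee) → $1,160.86
Installment 2: $1,160.86 +$46.25 interest = $1,207.11; pay $287.11 → $920.00
Installment 3: $920.00 +$46.25 interest = $966.25; pay $287.11 → $679.14
Installment 4: $679.14 +$46.25 interest = $725.39; pay $287.11 → $438.28
Installment 5: $438.28 +$46.25 interest = $484.53; pay $287.11 → $197.42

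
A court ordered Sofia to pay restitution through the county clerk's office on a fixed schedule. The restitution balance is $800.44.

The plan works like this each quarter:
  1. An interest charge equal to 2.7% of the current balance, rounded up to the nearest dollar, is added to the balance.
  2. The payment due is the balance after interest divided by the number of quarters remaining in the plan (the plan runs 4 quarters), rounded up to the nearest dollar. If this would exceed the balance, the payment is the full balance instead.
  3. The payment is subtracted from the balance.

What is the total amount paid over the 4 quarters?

Quarter 1: opening $800.44; interest $22.00 → $822.44; payment $206.00; balance $616.44
Quarter 2: opening $616.44; interest $17.00 → $633.44; payment $212.00; balance $421.44
Quarter 3: opening $421.44; interest $12.00 → $433.44; payment $217.00; balance $216.44
Quarter 4: opening $216.44; interest $6.00 → $222.44; payment $222.44; balance $0.00
Total paid: $857.44

$857.44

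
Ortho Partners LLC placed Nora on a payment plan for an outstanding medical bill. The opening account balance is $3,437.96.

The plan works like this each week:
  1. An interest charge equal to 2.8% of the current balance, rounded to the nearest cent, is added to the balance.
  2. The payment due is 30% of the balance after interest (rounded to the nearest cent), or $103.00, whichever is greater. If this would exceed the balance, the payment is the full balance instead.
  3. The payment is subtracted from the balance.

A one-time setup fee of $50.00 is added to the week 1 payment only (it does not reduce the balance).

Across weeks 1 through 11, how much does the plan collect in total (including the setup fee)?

$3,819.20

Week 1: opening $3,437.96; interest $96.26 → $3,534.22; payment $1,060.27 (+ $50.00 fee); balance $2,473.95
Week 2: opening $2,473.95; interest $69.27 → $2,543.22; payment $762.97; balance $1,780.25
Week 3: opening $1,780.25; interest $49.85 → $1,830.10; payment $549.03; balance $1,281.07
Week 4: opening $1,281.07; interest $35.87 → $1,316.94; payment $395.08; balance $921.86
Week 5: opening $921.86; interest $25.81 → $947.67; payment $284.30; balance $663.37
Week 6: opening $663.37; interest $18.57 → $681.94; payment $204.58; balance $477.36
Week 7: opening $477.36; interest $13.37 → $490.73; payment $147.22; balance $343.51
Week 8: opening $343.51; interest $9.62 → $353.13; payment $105.94; balance $247.19
Week 9: opening $247.19; interest $6.92 → $254.11; payment $103.00; balance $151.11
Week 10: opening $151.11; interest $4.23 → $155.34; payment $103.00; balance $52.34
Week 11: opening $52.34; interest $1.47 → $53.81; payment $53.81; balance $0.00
Total paid: $3,819.20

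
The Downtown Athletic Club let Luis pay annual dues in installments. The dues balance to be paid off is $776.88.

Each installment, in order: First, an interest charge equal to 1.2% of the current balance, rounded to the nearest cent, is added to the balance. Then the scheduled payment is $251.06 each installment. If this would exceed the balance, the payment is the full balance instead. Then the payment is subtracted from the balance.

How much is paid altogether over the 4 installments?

$796.63

Installment 1: opening $776.88; interest $9.32 → $786.20; payment $251.06; balance $535.14
Installment 2: opening $535.14; interest $6.42 → $541.56; payment $251.06; balance $290.50
Installment 3: opening $290.50; interest $3.49 → $293.99; payment $251.06; balance $42.93
Installment 4: opening $42.93; interest $0.52 → $43.45; payment $43.45; balance $0.00
Total paid: $796.63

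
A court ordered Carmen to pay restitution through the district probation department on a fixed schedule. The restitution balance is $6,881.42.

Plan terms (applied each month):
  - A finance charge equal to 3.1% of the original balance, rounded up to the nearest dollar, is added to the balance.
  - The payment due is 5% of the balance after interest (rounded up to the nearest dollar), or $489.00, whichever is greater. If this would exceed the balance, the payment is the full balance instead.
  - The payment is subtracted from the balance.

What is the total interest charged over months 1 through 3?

$642.00

Month 1: opening $6,881.42; interest $214.00 → $7,095.42; payment $489.00; balance $6,606.42
Month 2: opening $6,606.42; interest $214.00 → $6,820.42; payment $489.00; balance $6,331.42
Month 3: opening $6,331.42; interest $214.00 → $6,545.42; payment $489.00; balance $6,056.42
Total interest: $214.00 + $214.00 + $214.00 = $642.00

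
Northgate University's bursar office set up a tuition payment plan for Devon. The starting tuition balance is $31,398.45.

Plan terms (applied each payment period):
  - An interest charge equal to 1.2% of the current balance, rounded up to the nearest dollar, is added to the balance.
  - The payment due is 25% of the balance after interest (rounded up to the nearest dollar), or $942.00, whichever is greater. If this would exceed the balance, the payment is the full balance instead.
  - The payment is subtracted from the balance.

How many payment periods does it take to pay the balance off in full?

Payment period 1: $31,398.45 +$377.00 interest = $31,775.45; pay $7,944.00 → $23,831.45
Payment period 2: $23,831.45 +$286.00 interest = $24,117.45; pay $6,030.00 → $18,087.45
Payment period 3: $18,087.45 +$218.00 interest = $18,305.45; pay $4,577.00 → $13,728.45
Payment period 4: $13,728.45 +$165.00 interest = $13,893.45; pay $3,474.00 → $10,419.45
Payment period 5: $10,419.45 +$126.00 interest = $10,545.45; pay $2,637.00 → $7,908.45
Payment period 6: $7,908.45 +$95.00 interest = $8,003.45; pay $2,001.00 → $6,002.45
Payment period 7: $6,002.45 +$73.00 interest = $6,075.45; pay $1,519.00 → $4,556.45
Payment period 8: $4,556.45 +$55.00 interest = $4,611.45; pay $1,153.00 → $3,458.45
Payment period 9: $3,458.45 +$42.00 interest = $3,500.45; pay $942.00 → $2,558.45
Payment period 10: $2,558.45 +$31.00 interest = $2,589.45; pay $942.00 → $1,647.45
Payment period 11: $1,647.45 +$20.00 interest = $1,667.45; pay $942.00 → $725.45
Payment period 12: $725.45 +$9.00 interest = $734.45; pay $734.45 → $0.00
Balance reaches $0.00 in payment period 12.

12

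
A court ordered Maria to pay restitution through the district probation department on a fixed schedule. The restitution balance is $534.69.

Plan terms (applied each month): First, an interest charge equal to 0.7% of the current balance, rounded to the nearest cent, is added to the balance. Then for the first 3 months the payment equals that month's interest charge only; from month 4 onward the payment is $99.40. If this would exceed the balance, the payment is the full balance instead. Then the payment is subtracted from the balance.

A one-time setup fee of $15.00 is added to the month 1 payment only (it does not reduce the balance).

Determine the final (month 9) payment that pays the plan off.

Month 1: opening $534.69; interest $3.74 → $538.43; payment $3.74 (+ $15.00 fee); balance $534.69
Month 2: opening $534.69; interest $3.74 → $538.43; payment $3.74; balance $534.69
Month 3: opening $534.69; interest $3.74 → $538.43; payment $3.74; balance $534.69
Month 4: opening $534.69; interest $3.74 → $538.43; payment $99.40; balance $439.03
Month 5: opening $439.03; interest $3.07 → $442.10; payment $99.40; balance $342.70
Month 6: opening $342.70; interest $2.40 → $345.10; payment $99.40; balance $245.70
Month 7: opening $245.70; interest $1.72 → $247.42; payment $99.40; balance $148.02
Month 8: opening $148.02; interest $1.04 → $149.06; payment $99.40; balance $49.66
Month 9: opening $49.66; interest $0.35 → $50.01; payment $50.01; balance $0.00

$50.01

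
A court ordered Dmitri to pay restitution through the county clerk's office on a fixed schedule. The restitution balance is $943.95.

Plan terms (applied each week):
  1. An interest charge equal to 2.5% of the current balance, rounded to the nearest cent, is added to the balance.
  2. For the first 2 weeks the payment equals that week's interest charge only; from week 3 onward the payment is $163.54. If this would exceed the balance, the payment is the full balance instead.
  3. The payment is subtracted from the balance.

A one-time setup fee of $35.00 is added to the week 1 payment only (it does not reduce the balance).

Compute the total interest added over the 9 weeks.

# | Opening | Interest | Payment | Fee | End bal
1 | $943.95 | $23.60 | $23.60 | $35.00 | $943.95
2 | $943.95 | $23.60 | $23.60 | — | $943.95
3 | $943.95 | $23.60 | $163.54 | — | $804.01
4 | $804.01 | $20.10 | $163.54 | — | $660.57
5 | $660.57 | $16.51 | $163.54 | — | $513.54
6 | $513.54 | $12.84 | $163.54 | — | $362.84
7 | $362.84 | $9.07 | $163.54 | — | $208.37
8 | $208.37 | $5.21 | $163.54 | — | $50.04
9 | $50.04 | $1.25 | $51.29 | — | $0.00
Total interest: $23.60 + $23.60 + $23.60 + $20.10 + $16.51 + $12.84 + $9.07 + $5.21 + $1.25 = $135.78

$135.78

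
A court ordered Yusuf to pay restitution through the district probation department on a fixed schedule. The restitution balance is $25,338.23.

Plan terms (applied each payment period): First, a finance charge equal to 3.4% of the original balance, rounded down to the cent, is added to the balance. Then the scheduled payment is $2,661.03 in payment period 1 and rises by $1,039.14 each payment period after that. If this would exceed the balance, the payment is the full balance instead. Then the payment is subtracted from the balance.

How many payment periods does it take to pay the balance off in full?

Payment period 1: opening $25,338.23; interest $861.49 → $26,199.72; payment $2,661.03; balance $23,538.69
Payment period 2: opening $23,538.69; interest $861.49 → $24,400.18; payment $3,700.17; balance $20,700.01
Payment period 3: opening $20,700.01; interest $861.49 → $21,561.50; payment $4,739.31; balance $16,822.19
Payment period 4: opening $16,822.19; interest $861.49 → $17,683.68; payment $5,778.45; balance $11,905.23
Payment period 5: opening $11,905.23; interest $861.49 → $12,766.72; payment $6,817.59; balance $5,949.13
Payment period 6: opening $5,949.13; interest $861.49 → $6,810.62; payment $6,810.62; balance $0.00
Balance reaches $0.00 in payment period 6.

6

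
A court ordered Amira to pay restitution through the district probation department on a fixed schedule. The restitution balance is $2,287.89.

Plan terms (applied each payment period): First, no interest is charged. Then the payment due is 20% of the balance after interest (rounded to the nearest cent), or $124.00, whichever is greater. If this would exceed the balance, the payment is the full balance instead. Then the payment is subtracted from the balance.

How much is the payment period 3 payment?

# | Opening | Payment | End bal
1 | $2,287.89 | $457.58 | $1,830.31
2 | $1,830.31 | $366.06 | $1,464.25
3 | $1,464.25 | $292.85 | $1,171.40

$292.85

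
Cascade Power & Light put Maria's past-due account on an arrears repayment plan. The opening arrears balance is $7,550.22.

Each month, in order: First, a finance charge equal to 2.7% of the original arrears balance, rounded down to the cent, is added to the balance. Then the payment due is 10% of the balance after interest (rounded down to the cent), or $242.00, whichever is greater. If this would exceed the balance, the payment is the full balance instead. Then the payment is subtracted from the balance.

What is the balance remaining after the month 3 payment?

$6,001.31

Month 1: $7,550.22 +$203.85 interest = $7,754.07; pay $775.40 → $6,978.67
Month 2: $6,978.67 +$203.85 interest = $7,182.52; pay $718.25 → $6,464.27
Month 3: $6,464.27 +$203.85 interest = $6,668.12; pay $666.81 → $6,001.31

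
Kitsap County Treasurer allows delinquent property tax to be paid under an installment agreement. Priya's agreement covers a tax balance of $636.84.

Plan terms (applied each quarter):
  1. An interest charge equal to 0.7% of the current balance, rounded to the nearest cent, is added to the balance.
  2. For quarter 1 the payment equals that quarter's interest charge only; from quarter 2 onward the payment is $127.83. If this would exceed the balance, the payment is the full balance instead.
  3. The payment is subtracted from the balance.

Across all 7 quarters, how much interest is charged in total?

$18.13

# | Opening | Interest | Payment | End bal
1 | $636.84 | $4.46 | $4.46 | $636.84
2 | $636.84 | $4.46 | $127.83 | $513.47
3 | $513.47 | $3.59 | $127.83 | $389.23
4 | $389.23 | $2.72 | $127.83 | $264.12
5 | $264.12 | $1.85 | $127.83 | $138.14
6 | $138.14 | $0.97 | $127.83 | $11.28
7 | $11.28 | $0.08 | $11.36 | $0.00
Total interest: $4.46 + $4.46 + $3.59 + $2.72 + $1.85 + $0.97 + $0.08 = $18.13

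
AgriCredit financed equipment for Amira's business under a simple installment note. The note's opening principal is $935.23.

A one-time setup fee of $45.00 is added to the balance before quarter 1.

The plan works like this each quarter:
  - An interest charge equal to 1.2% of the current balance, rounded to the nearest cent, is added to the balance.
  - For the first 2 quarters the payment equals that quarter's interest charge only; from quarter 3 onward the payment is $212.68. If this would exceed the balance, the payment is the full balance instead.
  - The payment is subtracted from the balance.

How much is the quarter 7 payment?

# | Opening | Interest | Payment | End bal
1 | $980.23 | $11.76 | $11.76 | $980.23
2 | $980.23 | $11.76 | $11.76 | $980.23
3 | $980.23 | $11.76 | $212.68 | $779.31
4 | $779.31 | $9.35 | $212.68 | $575.98
5 | $575.98 | $6.91 | $212.68 | $370.21
6 | $370.21 | $4.44 | $212.68 | $161.97
7 | $161.97 | $1.94 | $163.91 | $0.00

$163.91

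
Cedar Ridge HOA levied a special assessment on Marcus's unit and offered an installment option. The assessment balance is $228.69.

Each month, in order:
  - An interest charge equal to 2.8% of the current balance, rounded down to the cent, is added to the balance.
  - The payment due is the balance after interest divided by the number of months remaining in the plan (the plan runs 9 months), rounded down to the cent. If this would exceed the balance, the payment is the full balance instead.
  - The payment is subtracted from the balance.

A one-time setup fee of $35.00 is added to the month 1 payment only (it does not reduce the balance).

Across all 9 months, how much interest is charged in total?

Month 1: opening $228.69; interest $6.40 → $235.09; payment $26.12 (+ $35.00 fee); balance $208.97
Month 2: opening $208.97; interest $5.85 → $214.82; payment $26.85; balance $187.97
Month 3: opening $187.97; interest $5.26 → $193.23; payment $27.60; balance $165.63
Month 4: opening $165.63; interest $4.63 → $170.26; payment $28.37; balance $141.89
Month 5: opening $141.89; interest $3.97 → $145.86; payment $29.17; balance $116.69
Month 6: opening $116.69; interest $3.26 → $119.95; payment $29.98; balance $89.97
Month 7: opening $89.97; interest $2.51 → $92.48; payment $30.82; balance $61.66
Month 8: opening $61.66; interest $1.72 → $63.38; payment $31.69; balance $31.69
Month 9: opening $31.69; interest $0.88 → $32.57; payment $32.57; balance $0.00
Total interest: $6.40 + $5.85 + $5.26 + $4.63 + $3.97 + $3.26 + $2.51 + $1.72 + $0.88 = $34.48

$34.48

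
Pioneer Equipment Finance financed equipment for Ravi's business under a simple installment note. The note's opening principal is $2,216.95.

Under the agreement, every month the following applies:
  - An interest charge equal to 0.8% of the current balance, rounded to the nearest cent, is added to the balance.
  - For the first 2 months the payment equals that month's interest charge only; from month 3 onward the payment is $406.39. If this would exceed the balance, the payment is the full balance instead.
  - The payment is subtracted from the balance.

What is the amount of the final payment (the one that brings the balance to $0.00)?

$244.28

Month 1: opening $2,216.95; interest $17.74 → $2,234.69; payment $17.74; balance $2,216.95
Month 2: opening $2,216.95; interest $17.74 → $2,234.69; payment $17.74; balance $2,216.95
Month 3: opening $2,216.95; interest $17.74 → $2,234.69; payment $406.39; balance $1,828.30
Month 4: opening $1,828.30; interest $14.63 → $1,842.93; payment $406.39; balance $1,436.54
Month 5: opening $1,436.54; interest $11.49 → $1,448.03; payment $406.39; balance $1,041.64
Month 6: opening $1,041.64; interest $8.33 → $1,049.97; payment $406.39; balance $643.58
Month 7: opening $643.58; interest $5.15 → $648.73; payment $406.39; balance $242.34
Month 8: opening $242.34; interest $1.94 → $244.28; payment $244.28; balance $0.00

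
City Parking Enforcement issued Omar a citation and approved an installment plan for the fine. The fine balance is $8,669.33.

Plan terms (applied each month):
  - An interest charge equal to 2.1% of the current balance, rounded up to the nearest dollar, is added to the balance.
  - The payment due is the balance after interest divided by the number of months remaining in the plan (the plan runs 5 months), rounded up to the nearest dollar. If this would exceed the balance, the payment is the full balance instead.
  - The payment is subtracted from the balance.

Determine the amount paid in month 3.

$1,846.00

Month 1: $8,669.33 +$183.00 interest = $8,852.33; pay $1,771.00 → $7,081.33
Month 2: $7,081.33 +$149.00 interest = $7,230.33; pay $1,808.00 → $5,422.33
Month 3: $5,422.33 +$114.00 interest = $5,536.33; pay $1,846.00 → $3,690.33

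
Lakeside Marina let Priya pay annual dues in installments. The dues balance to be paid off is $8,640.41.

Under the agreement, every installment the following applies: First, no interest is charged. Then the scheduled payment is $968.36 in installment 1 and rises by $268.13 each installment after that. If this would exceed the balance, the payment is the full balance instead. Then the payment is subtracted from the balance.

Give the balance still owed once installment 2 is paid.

# | Opening | Payment | End bal
1 | $8,640.41 | $968.36 | $7,672.05
2 | $7,672.05 | $1,236.49 | $6,435.56

$6,435.56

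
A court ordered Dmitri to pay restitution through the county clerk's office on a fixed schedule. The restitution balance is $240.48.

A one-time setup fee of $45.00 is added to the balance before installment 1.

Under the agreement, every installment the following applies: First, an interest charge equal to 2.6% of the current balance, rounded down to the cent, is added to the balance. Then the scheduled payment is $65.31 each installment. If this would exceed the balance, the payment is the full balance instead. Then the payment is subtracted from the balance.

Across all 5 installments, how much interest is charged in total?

Installment 1: opening $285.48; interest $7.42 → $292.90; payment $65.31; balance $227.59
Installment 2: opening $227.59; interest $5.91 → $233.50; payment $65.31; balance $168.19
Installment 3: opening $168.19; interest $4.37 → $172.56; payment $65.31; balance $107.25
Installment 4: opening $107.25; interest $2.78 → $110.03; payment $65.31; balance $44.72
Installment 5: opening $44.72; interest $1.16 → $45.88; payment $45.88; balance $0.00
Total interest: $7.42 + $5.91 + $4.37 + $2.78 + $1.16 = $21.64

$21.64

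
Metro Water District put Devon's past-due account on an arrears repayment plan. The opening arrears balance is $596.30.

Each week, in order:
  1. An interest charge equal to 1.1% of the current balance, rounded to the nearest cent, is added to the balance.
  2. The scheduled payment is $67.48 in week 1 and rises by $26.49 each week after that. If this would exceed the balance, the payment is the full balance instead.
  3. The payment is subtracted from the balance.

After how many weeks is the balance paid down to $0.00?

6

Week 1: opening $596.30; interest $6.56 → $602.86; payment $67.48; balance $535.38
Week 2: opening $535.38; interest $5.89 → $541.27; payment $93.97; balance $447.30
Week 3: opening $447.30; interest $4.92 → $452.22; payment $120.46; balance $331.76
Week 4: opening $331.76; interest $3.65 → $335.41; payment $146.95; balance $188.46
Week 5: opening $188.46; interest $2.07 → $190.53; payment $173.44; balance $17.09
Week 6: opening $17.09; interest $0.19 → $17.28; payment $17.28; balance $0.00
Balance reaches $0.00 in week 6.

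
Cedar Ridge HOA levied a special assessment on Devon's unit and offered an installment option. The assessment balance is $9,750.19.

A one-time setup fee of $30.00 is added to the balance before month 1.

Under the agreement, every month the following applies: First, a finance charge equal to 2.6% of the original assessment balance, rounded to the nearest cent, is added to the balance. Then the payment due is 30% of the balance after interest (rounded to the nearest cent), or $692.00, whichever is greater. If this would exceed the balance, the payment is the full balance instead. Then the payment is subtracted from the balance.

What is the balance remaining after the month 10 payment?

$0.00

Month 1: opening $9,780.19; interest $253.50 → $10,033.69; payment $3,010.11; balance $7,023.58
Month 2: opening $7,023.58; interest $253.50 → $7,277.08; payment $2,183.12; balance $5,093.96
Month 3: opening $5,093.96; interest $253.50 → $5,347.46; payment $1,604.24; balance $3,743.22
Month 4: opening $3,743.22; interest $253.50 → $3,996.72; payment $1,199.02; balance $2,797.70
Month 5: opening $2,797.70; interest $253.50 → $3,051.20; payment $915.36; balance $2,135.84
Month 6: opening $2,135.84; interest $253.50 → $2,389.34; payment $716.80; balance $1,672.54
Month 7: opening $1,672.54; interest $253.50 → $1,926.04; payment $692.00; balance $1,234.04
Month 8: opening $1,234.04; interest $253.50 → $1,487.54; payment $692.00; balance $795.54
Month 9: opening $795.54; interest $253.50 → $1,049.04; payment $692.00; balance $357.04
Month 10: opening $357.04; interest $253.50 → $610.54; payment $610.54; balance $0.00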